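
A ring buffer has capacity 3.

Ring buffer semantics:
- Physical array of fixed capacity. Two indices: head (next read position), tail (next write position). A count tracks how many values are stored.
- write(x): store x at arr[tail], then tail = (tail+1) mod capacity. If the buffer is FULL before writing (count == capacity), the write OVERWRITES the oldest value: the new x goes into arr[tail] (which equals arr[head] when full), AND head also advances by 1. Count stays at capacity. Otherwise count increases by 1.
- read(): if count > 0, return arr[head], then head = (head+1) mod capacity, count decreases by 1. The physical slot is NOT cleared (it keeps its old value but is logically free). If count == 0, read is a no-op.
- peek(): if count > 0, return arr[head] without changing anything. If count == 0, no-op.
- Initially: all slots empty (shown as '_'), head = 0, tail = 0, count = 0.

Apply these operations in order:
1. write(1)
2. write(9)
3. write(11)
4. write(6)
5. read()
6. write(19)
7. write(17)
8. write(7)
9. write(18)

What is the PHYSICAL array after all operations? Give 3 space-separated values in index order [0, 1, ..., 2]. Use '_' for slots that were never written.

After op 1 (write(1)): arr=[1 _ _] head=0 tail=1 count=1
After op 2 (write(9)): arr=[1 9 _] head=0 tail=2 count=2
After op 3 (write(11)): arr=[1 9 11] head=0 tail=0 count=3
After op 4 (write(6)): arr=[6 9 11] head=1 tail=1 count=3
After op 5 (read()): arr=[6 9 11] head=2 tail=1 count=2
After op 6 (write(19)): arr=[6 19 11] head=2 tail=2 count=3
After op 7 (write(17)): arr=[6 19 17] head=0 tail=0 count=3
After op 8 (write(7)): arr=[7 19 17] head=1 tail=1 count=3
After op 9 (write(18)): arr=[7 18 17] head=2 tail=2 count=3

Answer: 7 18 17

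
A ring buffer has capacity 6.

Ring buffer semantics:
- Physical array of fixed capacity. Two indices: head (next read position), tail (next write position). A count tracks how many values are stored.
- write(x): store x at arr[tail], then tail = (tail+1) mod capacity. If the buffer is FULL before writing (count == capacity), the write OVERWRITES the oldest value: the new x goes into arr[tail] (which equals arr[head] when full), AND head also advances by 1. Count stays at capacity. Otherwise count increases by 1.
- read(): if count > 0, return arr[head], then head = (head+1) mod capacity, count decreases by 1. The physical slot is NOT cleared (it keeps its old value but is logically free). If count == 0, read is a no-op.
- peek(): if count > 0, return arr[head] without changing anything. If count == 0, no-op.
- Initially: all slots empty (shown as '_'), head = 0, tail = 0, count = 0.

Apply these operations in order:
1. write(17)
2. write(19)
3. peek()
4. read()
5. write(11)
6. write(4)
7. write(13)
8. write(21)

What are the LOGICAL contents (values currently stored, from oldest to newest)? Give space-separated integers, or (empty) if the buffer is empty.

Answer: 19 11 4 13 21

Derivation:
After op 1 (write(17)): arr=[17 _ _ _ _ _] head=0 tail=1 count=1
After op 2 (write(19)): arr=[17 19 _ _ _ _] head=0 tail=2 count=2
After op 3 (peek()): arr=[17 19 _ _ _ _] head=0 tail=2 count=2
After op 4 (read()): arr=[17 19 _ _ _ _] head=1 tail=2 count=1
After op 5 (write(11)): arr=[17 19 11 _ _ _] head=1 tail=3 count=2
After op 6 (write(4)): arr=[17 19 11 4 _ _] head=1 tail=4 count=3
After op 7 (write(13)): arr=[17 19 11 4 13 _] head=1 tail=5 count=4
After op 8 (write(21)): arr=[17 19 11 4 13 21] head=1 tail=0 count=5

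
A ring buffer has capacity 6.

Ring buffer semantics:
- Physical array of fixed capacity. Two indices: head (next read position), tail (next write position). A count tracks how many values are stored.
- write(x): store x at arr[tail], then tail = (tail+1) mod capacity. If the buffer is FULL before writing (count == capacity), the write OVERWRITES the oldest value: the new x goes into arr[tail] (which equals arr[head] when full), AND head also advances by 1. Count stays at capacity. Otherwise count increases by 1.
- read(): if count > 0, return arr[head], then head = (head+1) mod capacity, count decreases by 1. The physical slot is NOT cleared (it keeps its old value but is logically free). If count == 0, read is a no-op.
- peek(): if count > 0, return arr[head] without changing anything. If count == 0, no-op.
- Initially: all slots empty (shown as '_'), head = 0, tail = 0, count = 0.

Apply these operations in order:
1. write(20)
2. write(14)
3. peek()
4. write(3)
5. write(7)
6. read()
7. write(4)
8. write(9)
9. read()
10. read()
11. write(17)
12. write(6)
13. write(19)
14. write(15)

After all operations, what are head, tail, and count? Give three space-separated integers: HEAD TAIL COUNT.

After op 1 (write(20)): arr=[20 _ _ _ _ _] head=0 tail=1 count=1
After op 2 (write(14)): arr=[20 14 _ _ _ _] head=0 tail=2 count=2
After op 3 (peek()): arr=[20 14 _ _ _ _] head=0 tail=2 count=2
After op 4 (write(3)): arr=[20 14 3 _ _ _] head=0 tail=3 count=3
After op 5 (write(7)): arr=[20 14 3 7 _ _] head=0 tail=4 count=4
After op 6 (read()): arr=[20 14 3 7 _ _] head=1 tail=4 count=3
After op 7 (write(4)): arr=[20 14 3 7 4 _] head=1 tail=5 count=4
After op 8 (write(9)): arr=[20 14 3 7 4 9] head=1 tail=0 count=5
After op 9 (read()): arr=[20 14 3 7 4 9] head=2 tail=0 count=4
After op 10 (read()): arr=[20 14 3 7 4 9] head=3 tail=0 count=3
After op 11 (write(17)): arr=[17 14 3 7 4 9] head=3 tail=1 count=4
After op 12 (write(6)): arr=[17 6 3 7 4 9] head=3 tail=2 count=5
After op 13 (write(19)): arr=[17 6 19 7 4 9] head=3 tail=3 count=6
After op 14 (write(15)): arr=[17 6 19 15 4 9] head=4 tail=4 count=6

Answer: 4 4 6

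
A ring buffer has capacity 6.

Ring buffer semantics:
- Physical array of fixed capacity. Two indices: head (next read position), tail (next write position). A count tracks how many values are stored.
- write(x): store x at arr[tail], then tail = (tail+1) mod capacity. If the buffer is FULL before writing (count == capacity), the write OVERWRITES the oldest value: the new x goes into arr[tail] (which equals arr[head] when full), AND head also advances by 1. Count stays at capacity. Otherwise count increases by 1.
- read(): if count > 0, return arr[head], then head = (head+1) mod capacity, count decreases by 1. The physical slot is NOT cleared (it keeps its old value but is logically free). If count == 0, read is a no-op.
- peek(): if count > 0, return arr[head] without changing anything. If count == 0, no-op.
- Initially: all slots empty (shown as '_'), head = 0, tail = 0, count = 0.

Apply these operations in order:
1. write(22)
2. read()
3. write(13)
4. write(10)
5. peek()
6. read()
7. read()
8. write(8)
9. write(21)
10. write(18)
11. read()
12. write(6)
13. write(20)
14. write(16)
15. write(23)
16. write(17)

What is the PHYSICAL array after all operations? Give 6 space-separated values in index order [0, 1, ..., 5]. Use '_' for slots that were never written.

After op 1 (write(22)): arr=[22 _ _ _ _ _] head=0 tail=1 count=1
After op 2 (read()): arr=[22 _ _ _ _ _] head=1 tail=1 count=0
After op 3 (write(13)): arr=[22 13 _ _ _ _] head=1 tail=2 count=1
After op 4 (write(10)): arr=[22 13 10 _ _ _] head=1 tail=3 count=2
After op 5 (peek()): arr=[22 13 10 _ _ _] head=1 tail=3 count=2
After op 6 (read()): arr=[22 13 10 _ _ _] head=2 tail=3 count=1
After op 7 (read()): arr=[22 13 10 _ _ _] head=3 tail=3 count=0
After op 8 (write(8)): arr=[22 13 10 8 _ _] head=3 tail=4 count=1
After op 9 (write(21)): arr=[22 13 10 8 21 _] head=3 tail=5 count=2
After op 10 (write(18)): arr=[22 13 10 8 21 18] head=3 tail=0 count=3
After op 11 (read()): arr=[22 13 10 8 21 18] head=4 tail=0 count=2
After op 12 (write(6)): arr=[6 13 10 8 21 18] head=4 tail=1 count=3
After op 13 (write(20)): arr=[6 20 10 8 21 18] head=4 tail=2 count=4
After op 14 (write(16)): arr=[6 20 16 8 21 18] head=4 tail=3 count=5
After op 15 (write(23)): arr=[6 20 16 23 21 18] head=4 tail=4 count=6
After op 16 (write(17)): arr=[6 20 16 23 17 18] head=5 tail=5 count=6

Answer: 6 20 16 23 17 18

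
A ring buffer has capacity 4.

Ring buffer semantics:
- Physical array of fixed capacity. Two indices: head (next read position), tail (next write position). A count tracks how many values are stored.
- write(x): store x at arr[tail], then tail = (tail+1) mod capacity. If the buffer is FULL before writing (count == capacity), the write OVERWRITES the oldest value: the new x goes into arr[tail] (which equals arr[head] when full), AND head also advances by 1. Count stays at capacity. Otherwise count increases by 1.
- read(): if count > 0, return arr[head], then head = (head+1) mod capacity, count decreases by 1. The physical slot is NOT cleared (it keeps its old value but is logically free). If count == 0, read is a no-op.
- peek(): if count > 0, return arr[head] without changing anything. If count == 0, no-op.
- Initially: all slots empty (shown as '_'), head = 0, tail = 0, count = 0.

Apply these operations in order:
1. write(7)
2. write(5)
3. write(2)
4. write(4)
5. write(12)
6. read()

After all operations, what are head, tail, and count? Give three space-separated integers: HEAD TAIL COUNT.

After op 1 (write(7)): arr=[7 _ _ _] head=0 tail=1 count=1
After op 2 (write(5)): arr=[7 5 _ _] head=0 tail=2 count=2
After op 3 (write(2)): arr=[7 5 2 _] head=0 tail=3 count=3
After op 4 (write(4)): arr=[7 5 2 4] head=0 tail=0 count=4
After op 5 (write(12)): arr=[12 5 2 4] head=1 tail=1 count=4
After op 6 (read()): arr=[12 5 2 4] head=2 tail=1 count=3

Answer: 2 1 3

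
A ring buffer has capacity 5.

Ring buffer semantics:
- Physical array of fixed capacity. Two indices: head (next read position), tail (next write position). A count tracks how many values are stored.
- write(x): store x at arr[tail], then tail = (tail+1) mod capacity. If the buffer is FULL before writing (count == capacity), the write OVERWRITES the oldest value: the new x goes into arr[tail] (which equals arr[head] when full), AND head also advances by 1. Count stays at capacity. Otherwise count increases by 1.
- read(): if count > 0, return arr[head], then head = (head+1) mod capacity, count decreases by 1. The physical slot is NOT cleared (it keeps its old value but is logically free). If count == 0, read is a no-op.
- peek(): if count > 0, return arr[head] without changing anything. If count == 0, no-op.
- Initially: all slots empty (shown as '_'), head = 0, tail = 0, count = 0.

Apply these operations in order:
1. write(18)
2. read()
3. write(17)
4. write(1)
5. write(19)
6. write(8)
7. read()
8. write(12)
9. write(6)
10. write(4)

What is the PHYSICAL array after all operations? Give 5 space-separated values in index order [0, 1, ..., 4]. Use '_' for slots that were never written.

Answer: 12 6 4 19 8

Derivation:
After op 1 (write(18)): arr=[18 _ _ _ _] head=0 tail=1 count=1
After op 2 (read()): arr=[18 _ _ _ _] head=1 tail=1 count=0
After op 3 (write(17)): arr=[18 17 _ _ _] head=1 tail=2 count=1
After op 4 (write(1)): arr=[18 17 1 _ _] head=1 tail=3 count=2
After op 5 (write(19)): arr=[18 17 1 19 _] head=1 tail=4 count=3
After op 6 (write(8)): arr=[18 17 1 19 8] head=1 tail=0 count=4
After op 7 (read()): arr=[18 17 1 19 8] head=2 tail=0 count=3
After op 8 (write(12)): arr=[12 17 1 19 8] head=2 tail=1 count=4
After op 9 (write(6)): arr=[12 6 1 19 8] head=2 tail=2 count=5
After op 10 (write(4)): arr=[12 6 4 19 8] head=3 tail=3 count=5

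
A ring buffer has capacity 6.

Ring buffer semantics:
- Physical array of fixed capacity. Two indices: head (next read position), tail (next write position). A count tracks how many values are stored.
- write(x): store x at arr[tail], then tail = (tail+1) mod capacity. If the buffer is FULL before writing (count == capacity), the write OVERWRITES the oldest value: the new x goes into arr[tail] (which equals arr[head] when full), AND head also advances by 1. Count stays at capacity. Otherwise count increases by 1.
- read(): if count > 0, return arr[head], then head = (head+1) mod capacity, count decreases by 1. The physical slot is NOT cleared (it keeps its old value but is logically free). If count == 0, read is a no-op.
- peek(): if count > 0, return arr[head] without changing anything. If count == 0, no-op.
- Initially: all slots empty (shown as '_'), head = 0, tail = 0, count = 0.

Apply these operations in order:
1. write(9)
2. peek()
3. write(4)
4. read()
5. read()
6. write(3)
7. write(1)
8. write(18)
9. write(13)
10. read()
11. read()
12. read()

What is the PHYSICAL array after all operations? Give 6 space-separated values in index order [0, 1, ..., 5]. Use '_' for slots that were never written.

Answer: 9 4 3 1 18 13

Derivation:
After op 1 (write(9)): arr=[9 _ _ _ _ _] head=0 tail=1 count=1
After op 2 (peek()): arr=[9 _ _ _ _ _] head=0 tail=1 count=1
After op 3 (write(4)): arr=[9 4 _ _ _ _] head=0 tail=2 count=2
After op 4 (read()): arr=[9 4 _ _ _ _] head=1 tail=2 count=1
After op 5 (read()): arr=[9 4 _ _ _ _] head=2 tail=2 count=0
After op 6 (write(3)): arr=[9 4 3 _ _ _] head=2 tail=3 count=1
After op 7 (write(1)): arr=[9 4 3 1 _ _] head=2 tail=4 count=2
After op 8 (write(18)): arr=[9 4 3 1 18 _] head=2 tail=5 count=3
After op 9 (write(13)): arr=[9 4 3 1 18 13] head=2 tail=0 count=4
After op 10 (read()): arr=[9 4 3 1 18 13] head=3 tail=0 count=3
After op 11 (read()): arr=[9 4 3 1 18 13] head=4 tail=0 count=2
After op 12 (read()): arr=[9 4 3 1 18 13] head=5 tail=0 count=1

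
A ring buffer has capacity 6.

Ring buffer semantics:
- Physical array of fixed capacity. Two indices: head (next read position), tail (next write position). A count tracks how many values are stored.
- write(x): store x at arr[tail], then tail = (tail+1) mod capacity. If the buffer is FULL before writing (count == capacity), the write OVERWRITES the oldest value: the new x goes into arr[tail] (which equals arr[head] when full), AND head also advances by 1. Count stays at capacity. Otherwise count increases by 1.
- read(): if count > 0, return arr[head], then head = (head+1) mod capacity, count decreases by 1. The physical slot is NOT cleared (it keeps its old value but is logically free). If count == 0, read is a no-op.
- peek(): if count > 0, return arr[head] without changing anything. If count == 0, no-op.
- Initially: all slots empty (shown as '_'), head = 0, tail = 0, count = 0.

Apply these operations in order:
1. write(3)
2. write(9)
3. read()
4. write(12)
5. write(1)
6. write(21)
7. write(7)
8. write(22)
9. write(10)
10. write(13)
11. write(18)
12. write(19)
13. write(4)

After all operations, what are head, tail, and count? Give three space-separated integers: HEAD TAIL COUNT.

After op 1 (write(3)): arr=[3 _ _ _ _ _] head=0 tail=1 count=1
After op 2 (write(9)): arr=[3 9 _ _ _ _] head=0 tail=2 count=2
After op 3 (read()): arr=[3 9 _ _ _ _] head=1 tail=2 count=1
After op 4 (write(12)): arr=[3 9 12 _ _ _] head=1 tail=3 count=2
After op 5 (write(1)): arr=[3 9 12 1 _ _] head=1 tail=4 count=3
After op 6 (write(21)): arr=[3 9 12 1 21 _] head=1 tail=5 count=4
After op 7 (write(7)): arr=[3 9 12 1 21 7] head=1 tail=0 count=5
After op 8 (write(22)): arr=[22 9 12 1 21 7] head=1 tail=1 count=6
After op 9 (write(10)): arr=[22 10 12 1 21 7] head=2 tail=2 count=6
After op 10 (write(13)): arr=[22 10 13 1 21 7] head=3 tail=3 count=6
After op 11 (write(18)): arr=[22 10 13 18 21 7] head=4 tail=4 count=6
After op 12 (write(19)): arr=[22 10 13 18 19 7] head=5 tail=5 count=6
After op 13 (write(4)): arr=[22 10 13 18 19 4] head=0 tail=0 count=6

Answer: 0 0 6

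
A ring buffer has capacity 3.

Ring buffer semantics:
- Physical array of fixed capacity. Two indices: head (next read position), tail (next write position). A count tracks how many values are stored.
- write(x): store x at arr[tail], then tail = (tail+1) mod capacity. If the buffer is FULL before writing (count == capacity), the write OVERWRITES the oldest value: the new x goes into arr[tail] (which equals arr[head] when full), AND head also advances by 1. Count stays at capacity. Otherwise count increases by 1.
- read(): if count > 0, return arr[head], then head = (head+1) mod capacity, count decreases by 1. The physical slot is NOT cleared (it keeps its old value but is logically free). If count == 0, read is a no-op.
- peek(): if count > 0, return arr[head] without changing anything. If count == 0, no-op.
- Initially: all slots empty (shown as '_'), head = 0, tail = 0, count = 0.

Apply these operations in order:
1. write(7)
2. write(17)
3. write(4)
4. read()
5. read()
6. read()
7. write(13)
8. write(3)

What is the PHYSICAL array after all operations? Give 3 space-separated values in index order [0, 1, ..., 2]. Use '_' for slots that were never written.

After op 1 (write(7)): arr=[7 _ _] head=0 tail=1 count=1
After op 2 (write(17)): arr=[7 17 _] head=0 tail=2 count=2
After op 3 (write(4)): arr=[7 17 4] head=0 tail=0 count=3
After op 4 (read()): arr=[7 17 4] head=1 tail=0 count=2
After op 5 (read()): arr=[7 17 4] head=2 tail=0 count=1
After op 6 (read()): arr=[7 17 4] head=0 tail=0 count=0
After op 7 (write(13)): arr=[13 17 4] head=0 tail=1 count=1
After op 8 (write(3)): arr=[13 3 4] head=0 tail=2 count=2

Answer: 13 3 4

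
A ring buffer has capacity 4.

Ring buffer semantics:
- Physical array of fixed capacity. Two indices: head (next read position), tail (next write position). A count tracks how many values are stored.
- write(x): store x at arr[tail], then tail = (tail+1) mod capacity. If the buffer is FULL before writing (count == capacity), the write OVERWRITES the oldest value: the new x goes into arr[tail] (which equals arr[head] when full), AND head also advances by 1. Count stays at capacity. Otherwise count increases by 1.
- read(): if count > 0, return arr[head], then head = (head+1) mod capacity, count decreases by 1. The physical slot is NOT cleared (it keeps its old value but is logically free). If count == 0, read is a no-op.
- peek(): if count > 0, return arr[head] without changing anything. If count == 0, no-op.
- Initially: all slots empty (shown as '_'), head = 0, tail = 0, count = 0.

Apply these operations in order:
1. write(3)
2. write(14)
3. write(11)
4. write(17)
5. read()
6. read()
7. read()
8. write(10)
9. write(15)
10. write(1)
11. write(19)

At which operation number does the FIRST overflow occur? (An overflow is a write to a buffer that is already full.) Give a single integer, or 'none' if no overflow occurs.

Answer: 11

Derivation:
After op 1 (write(3)): arr=[3 _ _ _] head=0 tail=1 count=1
After op 2 (write(14)): arr=[3 14 _ _] head=0 tail=2 count=2
After op 3 (write(11)): arr=[3 14 11 _] head=0 tail=3 count=3
After op 4 (write(17)): arr=[3 14 11 17] head=0 tail=0 count=4
After op 5 (read()): arr=[3 14 11 17] head=1 tail=0 count=3
After op 6 (read()): arr=[3 14 11 17] head=2 tail=0 count=2
After op 7 (read()): arr=[3 14 11 17] head=3 tail=0 count=1
After op 8 (write(10)): arr=[10 14 11 17] head=3 tail=1 count=2
After op 9 (write(15)): arr=[10 15 11 17] head=3 tail=2 count=3
After op 10 (write(1)): arr=[10 15 1 17] head=3 tail=3 count=4
After op 11 (write(19)): arr=[10 15 1 19] head=0 tail=0 count=4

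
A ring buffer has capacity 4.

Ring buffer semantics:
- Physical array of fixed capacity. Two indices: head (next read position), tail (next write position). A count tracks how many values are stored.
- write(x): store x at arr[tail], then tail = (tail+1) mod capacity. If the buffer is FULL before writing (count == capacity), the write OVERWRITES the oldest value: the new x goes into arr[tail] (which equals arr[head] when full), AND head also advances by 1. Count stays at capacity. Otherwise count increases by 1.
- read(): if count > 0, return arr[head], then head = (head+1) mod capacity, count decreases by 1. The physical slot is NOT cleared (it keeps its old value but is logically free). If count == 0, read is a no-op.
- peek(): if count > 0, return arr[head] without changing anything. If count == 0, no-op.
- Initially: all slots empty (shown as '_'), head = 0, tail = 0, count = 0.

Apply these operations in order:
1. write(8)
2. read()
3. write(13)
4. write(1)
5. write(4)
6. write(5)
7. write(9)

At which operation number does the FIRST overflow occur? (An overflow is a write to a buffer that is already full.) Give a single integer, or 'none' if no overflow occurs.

After op 1 (write(8)): arr=[8 _ _ _] head=0 tail=1 count=1
After op 2 (read()): arr=[8 _ _ _] head=1 tail=1 count=0
After op 3 (write(13)): arr=[8 13 _ _] head=1 tail=2 count=1
After op 4 (write(1)): arr=[8 13 1 _] head=1 tail=3 count=2
After op 5 (write(4)): arr=[8 13 1 4] head=1 tail=0 count=3
After op 6 (write(5)): arr=[5 13 1 4] head=1 tail=1 count=4
After op 7 (write(9)): arr=[5 9 1 4] head=2 tail=2 count=4

Answer: 7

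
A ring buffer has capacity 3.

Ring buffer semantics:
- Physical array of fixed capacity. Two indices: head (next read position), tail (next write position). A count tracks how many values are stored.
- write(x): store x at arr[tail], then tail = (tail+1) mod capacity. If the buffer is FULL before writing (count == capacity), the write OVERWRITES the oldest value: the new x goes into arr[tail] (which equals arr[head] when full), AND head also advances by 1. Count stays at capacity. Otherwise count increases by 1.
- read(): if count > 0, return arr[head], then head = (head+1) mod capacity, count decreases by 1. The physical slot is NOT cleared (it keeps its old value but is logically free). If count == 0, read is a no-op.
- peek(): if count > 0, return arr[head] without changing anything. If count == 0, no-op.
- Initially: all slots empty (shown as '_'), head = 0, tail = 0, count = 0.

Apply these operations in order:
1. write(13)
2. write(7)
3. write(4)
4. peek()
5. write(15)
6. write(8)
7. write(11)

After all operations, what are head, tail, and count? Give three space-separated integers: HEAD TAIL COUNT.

After op 1 (write(13)): arr=[13 _ _] head=0 tail=1 count=1
After op 2 (write(7)): arr=[13 7 _] head=0 tail=2 count=2
After op 3 (write(4)): arr=[13 7 4] head=0 tail=0 count=3
After op 4 (peek()): arr=[13 7 4] head=0 tail=0 count=3
After op 5 (write(15)): arr=[15 7 4] head=1 tail=1 count=3
After op 6 (write(8)): arr=[15 8 4] head=2 tail=2 count=3
After op 7 (write(11)): arr=[15 8 11] head=0 tail=0 count=3

Answer: 0 0 3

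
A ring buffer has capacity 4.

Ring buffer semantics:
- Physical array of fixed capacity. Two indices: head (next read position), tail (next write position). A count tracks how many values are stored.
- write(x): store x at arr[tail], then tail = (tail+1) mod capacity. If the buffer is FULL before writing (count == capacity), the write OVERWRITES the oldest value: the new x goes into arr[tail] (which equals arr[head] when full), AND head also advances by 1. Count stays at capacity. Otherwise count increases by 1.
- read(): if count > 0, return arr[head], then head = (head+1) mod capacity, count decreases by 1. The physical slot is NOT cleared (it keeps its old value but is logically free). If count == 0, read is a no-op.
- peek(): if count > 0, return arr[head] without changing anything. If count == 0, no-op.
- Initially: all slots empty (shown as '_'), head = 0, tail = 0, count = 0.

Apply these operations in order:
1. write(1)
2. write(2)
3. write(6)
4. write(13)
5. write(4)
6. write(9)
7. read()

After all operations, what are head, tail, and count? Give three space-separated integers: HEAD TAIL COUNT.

After op 1 (write(1)): arr=[1 _ _ _] head=0 tail=1 count=1
After op 2 (write(2)): arr=[1 2 _ _] head=0 tail=2 count=2
After op 3 (write(6)): arr=[1 2 6 _] head=0 tail=3 count=3
After op 4 (write(13)): arr=[1 2 6 13] head=0 tail=0 count=4
After op 5 (write(4)): arr=[4 2 6 13] head=1 tail=1 count=4
After op 6 (write(9)): arr=[4 9 6 13] head=2 tail=2 count=4
After op 7 (read()): arr=[4 9 6 13] head=3 tail=2 count=3

Answer: 3 2 3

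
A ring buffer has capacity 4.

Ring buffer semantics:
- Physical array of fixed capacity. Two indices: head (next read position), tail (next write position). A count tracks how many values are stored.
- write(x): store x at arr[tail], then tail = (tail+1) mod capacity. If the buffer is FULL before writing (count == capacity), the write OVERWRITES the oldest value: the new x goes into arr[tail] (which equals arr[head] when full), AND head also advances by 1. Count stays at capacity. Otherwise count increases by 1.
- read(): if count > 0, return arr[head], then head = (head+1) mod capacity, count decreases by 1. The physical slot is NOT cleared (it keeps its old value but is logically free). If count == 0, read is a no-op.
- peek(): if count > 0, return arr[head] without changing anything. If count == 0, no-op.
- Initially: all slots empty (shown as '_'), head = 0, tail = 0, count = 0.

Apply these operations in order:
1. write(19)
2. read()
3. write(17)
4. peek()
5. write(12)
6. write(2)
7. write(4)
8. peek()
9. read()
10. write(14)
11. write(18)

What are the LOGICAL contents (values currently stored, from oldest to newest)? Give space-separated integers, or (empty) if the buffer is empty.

Answer: 2 4 14 18

Derivation:
After op 1 (write(19)): arr=[19 _ _ _] head=0 tail=1 count=1
After op 2 (read()): arr=[19 _ _ _] head=1 tail=1 count=0
After op 3 (write(17)): arr=[19 17 _ _] head=1 tail=2 count=1
After op 4 (peek()): arr=[19 17 _ _] head=1 tail=2 count=1
After op 5 (write(12)): arr=[19 17 12 _] head=1 tail=3 count=2
After op 6 (write(2)): arr=[19 17 12 2] head=1 tail=0 count=3
After op 7 (write(4)): arr=[4 17 12 2] head=1 tail=1 count=4
After op 8 (peek()): arr=[4 17 12 2] head=1 tail=1 count=4
After op 9 (read()): arr=[4 17 12 2] head=2 tail=1 count=3
After op 10 (write(14)): arr=[4 14 12 2] head=2 tail=2 count=4
After op 11 (write(18)): arr=[4 14 18 2] head=3 tail=3 count=4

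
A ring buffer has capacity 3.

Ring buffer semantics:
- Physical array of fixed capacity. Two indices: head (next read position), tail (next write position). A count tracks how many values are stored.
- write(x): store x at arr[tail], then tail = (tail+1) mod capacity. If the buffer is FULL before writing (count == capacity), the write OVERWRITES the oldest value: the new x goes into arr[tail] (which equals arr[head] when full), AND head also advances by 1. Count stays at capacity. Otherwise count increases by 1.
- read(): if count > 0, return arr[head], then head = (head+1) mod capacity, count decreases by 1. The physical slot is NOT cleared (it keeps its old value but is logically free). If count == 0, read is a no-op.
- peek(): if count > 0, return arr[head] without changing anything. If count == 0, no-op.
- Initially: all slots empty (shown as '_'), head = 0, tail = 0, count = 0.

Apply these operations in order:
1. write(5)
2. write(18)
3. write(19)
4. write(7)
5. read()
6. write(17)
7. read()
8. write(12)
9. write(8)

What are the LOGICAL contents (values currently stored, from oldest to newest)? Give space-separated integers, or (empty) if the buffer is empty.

After op 1 (write(5)): arr=[5 _ _] head=0 tail=1 count=1
After op 2 (write(18)): arr=[5 18 _] head=0 tail=2 count=2
After op 3 (write(19)): arr=[5 18 19] head=0 tail=0 count=3
After op 4 (write(7)): arr=[7 18 19] head=1 tail=1 count=3
After op 5 (read()): arr=[7 18 19] head=2 tail=1 count=2
After op 6 (write(17)): arr=[7 17 19] head=2 tail=2 count=3
After op 7 (read()): arr=[7 17 19] head=0 tail=2 count=2
After op 8 (write(12)): arr=[7 17 12] head=0 tail=0 count=3
After op 9 (write(8)): arr=[8 17 12] head=1 tail=1 count=3

Answer: 17 12 8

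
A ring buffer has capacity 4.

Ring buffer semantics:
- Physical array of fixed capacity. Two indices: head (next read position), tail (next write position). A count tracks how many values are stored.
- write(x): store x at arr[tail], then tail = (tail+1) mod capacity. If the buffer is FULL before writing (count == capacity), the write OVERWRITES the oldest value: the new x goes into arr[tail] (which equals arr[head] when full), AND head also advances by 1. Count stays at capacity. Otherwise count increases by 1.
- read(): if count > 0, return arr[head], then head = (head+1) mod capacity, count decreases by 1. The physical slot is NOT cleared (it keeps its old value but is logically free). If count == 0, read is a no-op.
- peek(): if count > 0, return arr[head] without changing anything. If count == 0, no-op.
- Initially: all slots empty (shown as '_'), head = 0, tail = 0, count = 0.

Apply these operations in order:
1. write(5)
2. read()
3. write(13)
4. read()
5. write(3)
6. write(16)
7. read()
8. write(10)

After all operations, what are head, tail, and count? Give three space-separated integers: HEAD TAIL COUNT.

After op 1 (write(5)): arr=[5 _ _ _] head=0 tail=1 count=1
After op 2 (read()): arr=[5 _ _ _] head=1 tail=1 count=0
After op 3 (write(13)): arr=[5 13 _ _] head=1 tail=2 count=1
After op 4 (read()): arr=[5 13 _ _] head=2 tail=2 count=0
After op 5 (write(3)): arr=[5 13 3 _] head=2 tail=3 count=1
After op 6 (write(16)): arr=[5 13 3 16] head=2 tail=0 count=2
After op 7 (read()): arr=[5 13 3 16] head=3 tail=0 count=1
After op 8 (write(10)): arr=[10 13 3 16] head=3 tail=1 count=2

Answer: 3 1 2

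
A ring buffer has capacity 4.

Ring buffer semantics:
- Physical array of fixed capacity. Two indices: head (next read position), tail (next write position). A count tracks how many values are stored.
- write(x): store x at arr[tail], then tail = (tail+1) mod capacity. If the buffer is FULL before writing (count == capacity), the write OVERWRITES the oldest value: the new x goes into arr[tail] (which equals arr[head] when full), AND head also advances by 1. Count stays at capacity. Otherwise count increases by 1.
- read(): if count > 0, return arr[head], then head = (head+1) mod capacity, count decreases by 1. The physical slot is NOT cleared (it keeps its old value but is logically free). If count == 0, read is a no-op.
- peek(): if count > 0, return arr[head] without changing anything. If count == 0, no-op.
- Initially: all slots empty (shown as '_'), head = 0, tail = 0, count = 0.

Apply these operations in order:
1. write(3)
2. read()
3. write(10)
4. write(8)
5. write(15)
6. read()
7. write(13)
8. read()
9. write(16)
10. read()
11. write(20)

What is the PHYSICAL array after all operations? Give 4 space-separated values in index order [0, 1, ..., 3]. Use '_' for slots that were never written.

Answer: 13 16 20 15

Derivation:
After op 1 (write(3)): arr=[3 _ _ _] head=0 tail=1 count=1
After op 2 (read()): arr=[3 _ _ _] head=1 tail=1 count=0
After op 3 (write(10)): arr=[3 10 _ _] head=1 tail=2 count=1
After op 4 (write(8)): arr=[3 10 8 _] head=1 tail=3 count=2
After op 5 (write(15)): arr=[3 10 8 15] head=1 tail=0 count=3
After op 6 (read()): arr=[3 10 8 15] head=2 tail=0 count=2
After op 7 (write(13)): arr=[13 10 8 15] head=2 tail=1 count=3
After op 8 (read()): arr=[13 10 8 15] head=3 tail=1 count=2
After op 9 (write(16)): arr=[13 16 8 15] head=3 tail=2 count=3
After op 10 (read()): arr=[13 16 8 15] head=0 tail=2 count=2
After op 11 (write(20)): arr=[13 16 20 15] head=0 tail=3 count=3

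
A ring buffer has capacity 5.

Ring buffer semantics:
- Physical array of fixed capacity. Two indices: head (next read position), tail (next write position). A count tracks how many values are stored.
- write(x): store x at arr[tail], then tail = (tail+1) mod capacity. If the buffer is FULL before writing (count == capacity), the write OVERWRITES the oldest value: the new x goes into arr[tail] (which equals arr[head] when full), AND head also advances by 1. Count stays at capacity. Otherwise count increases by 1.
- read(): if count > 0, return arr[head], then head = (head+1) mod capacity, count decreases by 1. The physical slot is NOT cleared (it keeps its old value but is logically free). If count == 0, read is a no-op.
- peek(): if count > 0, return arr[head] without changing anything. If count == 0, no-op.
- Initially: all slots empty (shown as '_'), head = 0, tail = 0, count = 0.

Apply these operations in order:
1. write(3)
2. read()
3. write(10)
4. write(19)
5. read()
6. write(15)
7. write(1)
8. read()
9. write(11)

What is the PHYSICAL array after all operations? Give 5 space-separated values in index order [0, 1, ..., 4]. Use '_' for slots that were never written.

After op 1 (write(3)): arr=[3 _ _ _ _] head=0 tail=1 count=1
After op 2 (read()): arr=[3 _ _ _ _] head=1 tail=1 count=0
After op 3 (write(10)): arr=[3 10 _ _ _] head=1 tail=2 count=1
After op 4 (write(19)): arr=[3 10 19 _ _] head=1 tail=3 count=2
After op 5 (read()): arr=[3 10 19 _ _] head=2 tail=3 count=1
After op 6 (write(15)): arr=[3 10 19 15 _] head=2 tail=4 count=2
After op 7 (write(1)): arr=[3 10 19 15 1] head=2 tail=0 count=3
After op 8 (read()): arr=[3 10 19 15 1] head=3 tail=0 count=2
After op 9 (write(11)): arr=[11 10 19 15 1] head=3 tail=1 count=3

Answer: 11 10 19 15 1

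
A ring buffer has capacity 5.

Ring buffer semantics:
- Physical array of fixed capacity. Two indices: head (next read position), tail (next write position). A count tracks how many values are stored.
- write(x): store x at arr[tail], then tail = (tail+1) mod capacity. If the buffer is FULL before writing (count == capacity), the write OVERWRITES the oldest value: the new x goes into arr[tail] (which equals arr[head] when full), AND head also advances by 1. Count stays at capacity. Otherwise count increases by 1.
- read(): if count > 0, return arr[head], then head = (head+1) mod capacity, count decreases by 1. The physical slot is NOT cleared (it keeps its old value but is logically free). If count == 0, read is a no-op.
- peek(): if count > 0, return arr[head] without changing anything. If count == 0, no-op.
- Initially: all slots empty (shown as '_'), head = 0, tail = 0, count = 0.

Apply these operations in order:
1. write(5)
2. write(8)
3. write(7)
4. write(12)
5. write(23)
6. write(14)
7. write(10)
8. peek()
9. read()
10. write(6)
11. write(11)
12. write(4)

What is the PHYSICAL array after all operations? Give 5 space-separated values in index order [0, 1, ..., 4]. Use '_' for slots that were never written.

Answer: 14 10 6 11 4

Derivation:
After op 1 (write(5)): arr=[5 _ _ _ _] head=0 tail=1 count=1
After op 2 (write(8)): arr=[5 8 _ _ _] head=0 tail=2 count=2
After op 3 (write(7)): arr=[5 8 7 _ _] head=0 tail=3 count=3
After op 4 (write(12)): arr=[5 8 7 12 _] head=0 tail=4 count=4
After op 5 (write(23)): arr=[5 8 7 12 23] head=0 tail=0 count=5
After op 6 (write(14)): arr=[14 8 7 12 23] head=1 tail=1 count=5
After op 7 (write(10)): arr=[14 10 7 12 23] head=2 tail=2 count=5
After op 8 (peek()): arr=[14 10 7 12 23] head=2 tail=2 count=5
After op 9 (read()): arr=[14 10 7 12 23] head=3 tail=2 count=4
After op 10 (write(6)): arr=[14 10 6 12 23] head=3 tail=3 count=5
After op 11 (write(11)): arr=[14 10 6 11 23] head=4 tail=4 count=5
After op 12 (write(4)): arr=[14 10 6 11 4] head=0 tail=0 count=5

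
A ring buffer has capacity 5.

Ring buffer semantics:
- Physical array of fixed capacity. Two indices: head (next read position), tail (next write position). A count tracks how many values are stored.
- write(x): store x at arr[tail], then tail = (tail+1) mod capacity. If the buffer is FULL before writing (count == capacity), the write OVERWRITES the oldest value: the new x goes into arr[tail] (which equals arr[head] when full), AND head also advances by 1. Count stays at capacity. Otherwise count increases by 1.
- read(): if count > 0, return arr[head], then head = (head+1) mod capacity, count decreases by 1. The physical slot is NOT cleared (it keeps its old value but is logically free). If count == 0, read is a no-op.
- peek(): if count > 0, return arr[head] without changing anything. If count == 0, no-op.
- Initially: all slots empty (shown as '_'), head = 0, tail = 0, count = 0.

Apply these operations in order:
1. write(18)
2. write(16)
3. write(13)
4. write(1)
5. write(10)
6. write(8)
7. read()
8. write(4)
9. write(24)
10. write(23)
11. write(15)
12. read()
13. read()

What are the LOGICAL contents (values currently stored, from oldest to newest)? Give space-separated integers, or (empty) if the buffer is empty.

After op 1 (write(18)): arr=[18 _ _ _ _] head=0 tail=1 count=1
After op 2 (write(16)): arr=[18 16 _ _ _] head=0 tail=2 count=2
After op 3 (write(13)): arr=[18 16 13 _ _] head=0 tail=3 count=3
After op 4 (write(1)): arr=[18 16 13 1 _] head=0 tail=4 count=4
After op 5 (write(10)): arr=[18 16 13 1 10] head=0 tail=0 count=5
After op 6 (write(8)): arr=[8 16 13 1 10] head=1 tail=1 count=5
After op 7 (read()): arr=[8 16 13 1 10] head=2 tail=1 count=4
After op 8 (write(4)): arr=[8 4 13 1 10] head=2 tail=2 count=5
After op 9 (write(24)): arr=[8 4 24 1 10] head=3 tail=3 count=5
After op 10 (write(23)): arr=[8 4 24 23 10] head=4 tail=4 count=5
After op 11 (write(15)): arr=[8 4 24 23 15] head=0 tail=0 count=5
After op 12 (read()): arr=[8 4 24 23 15] head=1 tail=0 count=4
After op 13 (read()): arr=[8 4 24 23 15] head=2 tail=0 count=3

Answer: 24 23 15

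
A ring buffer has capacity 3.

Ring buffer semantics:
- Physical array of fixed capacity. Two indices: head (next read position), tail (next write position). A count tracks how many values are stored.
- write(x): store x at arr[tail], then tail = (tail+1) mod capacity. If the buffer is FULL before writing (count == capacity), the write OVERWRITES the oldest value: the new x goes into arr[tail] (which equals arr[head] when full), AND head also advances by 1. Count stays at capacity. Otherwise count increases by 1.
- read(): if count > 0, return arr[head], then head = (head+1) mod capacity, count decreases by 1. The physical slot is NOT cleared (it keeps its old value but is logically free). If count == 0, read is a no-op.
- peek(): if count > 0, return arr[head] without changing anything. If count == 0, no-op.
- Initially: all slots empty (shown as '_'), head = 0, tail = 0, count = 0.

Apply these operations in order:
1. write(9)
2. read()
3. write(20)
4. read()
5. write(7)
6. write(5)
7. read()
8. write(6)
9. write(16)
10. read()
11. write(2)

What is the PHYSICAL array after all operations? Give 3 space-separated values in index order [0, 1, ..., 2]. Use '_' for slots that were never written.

Answer: 2 6 16

Derivation:
After op 1 (write(9)): arr=[9 _ _] head=0 tail=1 count=1
After op 2 (read()): arr=[9 _ _] head=1 tail=1 count=0
After op 3 (write(20)): arr=[9 20 _] head=1 tail=2 count=1
After op 4 (read()): arr=[9 20 _] head=2 tail=2 count=0
After op 5 (write(7)): arr=[9 20 7] head=2 tail=0 count=1
After op 6 (write(5)): arr=[5 20 7] head=2 tail=1 count=2
After op 7 (read()): arr=[5 20 7] head=0 tail=1 count=1
After op 8 (write(6)): arr=[5 6 7] head=0 tail=2 count=2
After op 9 (write(16)): arr=[5 6 16] head=0 tail=0 count=3
After op 10 (read()): arr=[5 6 16] head=1 tail=0 count=2
After op 11 (write(2)): arr=[2 6 16] head=1 tail=1 count=3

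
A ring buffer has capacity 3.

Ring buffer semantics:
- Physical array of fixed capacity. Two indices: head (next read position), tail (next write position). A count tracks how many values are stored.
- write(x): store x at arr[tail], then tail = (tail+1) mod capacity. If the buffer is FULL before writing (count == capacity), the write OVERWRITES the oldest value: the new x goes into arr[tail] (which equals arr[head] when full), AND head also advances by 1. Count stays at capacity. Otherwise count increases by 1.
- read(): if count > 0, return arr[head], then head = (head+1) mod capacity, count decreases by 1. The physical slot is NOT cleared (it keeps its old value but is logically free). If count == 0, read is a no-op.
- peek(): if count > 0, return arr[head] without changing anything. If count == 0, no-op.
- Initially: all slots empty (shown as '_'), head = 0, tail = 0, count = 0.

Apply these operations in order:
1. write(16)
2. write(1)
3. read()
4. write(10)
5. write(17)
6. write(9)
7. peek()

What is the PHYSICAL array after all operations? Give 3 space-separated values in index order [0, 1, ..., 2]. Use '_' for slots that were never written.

After op 1 (write(16)): arr=[16 _ _] head=0 tail=1 count=1
After op 2 (write(1)): arr=[16 1 _] head=0 tail=2 count=2
After op 3 (read()): arr=[16 1 _] head=1 tail=2 count=1
After op 4 (write(10)): arr=[16 1 10] head=1 tail=0 count=2
After op 5 (write(17)): arr=[17 1 10] head=1 tail=1 count=3
After op 6 (write(9)): arr=[17 9 10] head=2 tail=2 count=3
After op 7 (peek()): arr=[17 9 10] head=2 tail=2 count=3

Answer: 17 9 10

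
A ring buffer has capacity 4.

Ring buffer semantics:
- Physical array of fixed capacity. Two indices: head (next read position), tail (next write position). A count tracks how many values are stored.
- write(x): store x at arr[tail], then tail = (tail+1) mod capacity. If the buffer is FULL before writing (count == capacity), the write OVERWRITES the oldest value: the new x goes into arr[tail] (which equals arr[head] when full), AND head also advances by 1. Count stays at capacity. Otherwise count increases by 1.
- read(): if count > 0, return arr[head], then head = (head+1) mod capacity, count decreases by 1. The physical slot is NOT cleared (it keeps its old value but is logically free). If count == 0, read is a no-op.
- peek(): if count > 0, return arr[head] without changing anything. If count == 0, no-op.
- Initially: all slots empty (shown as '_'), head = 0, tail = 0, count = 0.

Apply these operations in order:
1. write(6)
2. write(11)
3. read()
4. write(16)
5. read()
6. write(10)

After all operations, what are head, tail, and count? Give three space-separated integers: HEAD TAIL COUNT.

After op 1 (write(6)): arr=[6 _ _ _] head=0 tail=1 count=1
After op 2 (write(11)): arr=[6 11 _ _] head=0 tail=2 count=2
After op 3 (read()): arr=[6 11 _ _] head=1 tail=2 count=1
After op 4 (write(16)): arr=[6 11 16 _] head=1 tail=3 count=2
After op 5 (read()): arr=[6 11 16 _] head=2 tail=3 count=1
After op 6 (write(10)): arr=[6 11 16 10] head=2 tail=0 count=2

Answer: 2 0 2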